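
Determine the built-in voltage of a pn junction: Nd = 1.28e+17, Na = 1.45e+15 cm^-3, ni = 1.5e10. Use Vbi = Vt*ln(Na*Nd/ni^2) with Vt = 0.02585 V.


Step 1: Compute Na*Nd/ni^2 = 1.45e+15 * 1.28e+17 / (1.5e10)^2 = 8.2489e+11
Step 2: ln(8.2489e+11) = 27.4385
Step 3: Vbi = 0.02585 * 27.4385 = 0.709 V

0.709


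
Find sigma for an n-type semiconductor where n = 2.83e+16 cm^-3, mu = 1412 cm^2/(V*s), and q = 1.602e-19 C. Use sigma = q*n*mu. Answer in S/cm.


Step 1: sigma = q * n * mu
Step 2: sigma = 1.602e-19 * 2.83e+16 * 1412
Step 3: sigma = 6.402e+00 S/cm

6.402e+00


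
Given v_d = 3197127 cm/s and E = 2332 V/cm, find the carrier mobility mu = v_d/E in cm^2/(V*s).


Step 1: mu = v_d / E
Step 2: mu = 3197127 / 2332
Step 3: mu = 1370.98 cm^2/(V*s)

1370.98


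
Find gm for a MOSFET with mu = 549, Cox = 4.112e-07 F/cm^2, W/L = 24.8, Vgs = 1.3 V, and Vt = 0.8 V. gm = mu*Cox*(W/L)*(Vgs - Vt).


Step 1: Vov = Vgs - Vt = 1.3 - 0.8 = 0.5 V
Step 2: gm = mu * Cox * (W/L) * Vov
Step 3: gm = 549 * 4.112e-07 * 24.8 * 0.5 = 2.80e-03 S

2.80e-03


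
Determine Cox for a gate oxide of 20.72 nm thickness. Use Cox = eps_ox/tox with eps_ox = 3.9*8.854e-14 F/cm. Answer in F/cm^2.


Step 1: eps_ox = 3.9 * 8.854e-14 = 3.45306e-13 F/cm
Step 2: tox in cm = 20.72 nm * 1e-7 = 2.0720e-06 cm
Step 3: Cox = 3.45306e-13 / 2.0720e-06 = 1.67e-07 F/cm^2

1.67e-07


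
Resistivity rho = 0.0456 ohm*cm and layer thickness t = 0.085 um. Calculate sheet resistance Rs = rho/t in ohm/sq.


Step 1: Convert thickness to cm: t = 0.085 um = 8.5000e-06 cm
Step 2: Rs = rho / t = 0.0456 / 8.5000e-06
Step 3: Rs = 5364.7 ohm/sq

5364.7


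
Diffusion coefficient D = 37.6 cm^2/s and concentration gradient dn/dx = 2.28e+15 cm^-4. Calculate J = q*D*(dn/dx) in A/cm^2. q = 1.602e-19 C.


Step 1: J = q * D * (dn/dx)
Step 2: J = 1.602e-19 * 37.6 * 2.28e+15
Step 3: J = 1.37e-02 A/cm^2

1.37e-02


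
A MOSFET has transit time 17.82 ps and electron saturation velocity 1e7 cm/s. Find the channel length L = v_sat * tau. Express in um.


Step 1: tau in seconds = 17.82 ps * 1e-12 = 1.7820e-11 s
Step 2: L = v_sat * tau = 1e7 * 1.7820e-11 = 1.7820e-04 cm
Step 3: L in um = 1.7820e-04 * 1e4 = 1.782 um

1.782


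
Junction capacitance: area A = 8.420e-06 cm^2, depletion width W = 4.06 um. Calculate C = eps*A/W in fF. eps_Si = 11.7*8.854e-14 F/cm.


Step 1: eps_Si = 11.7 * 8.854e-14 = 1.035918e-12 F/cm
Step 2: W in cm = 4.06 * 1e-4 = 4.06e-04 cm
Step 3: C = 1.035918e-12 * 8.420e-06 / 4.06e-04 = 2.148382e-14 F
Step 4: C = 21.48 fF

21.48


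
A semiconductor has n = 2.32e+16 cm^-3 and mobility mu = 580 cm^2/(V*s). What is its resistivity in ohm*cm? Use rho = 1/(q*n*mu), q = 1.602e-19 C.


Step 1: sigma = q * n * mu = 1.602e-19 * 2.32e+16 * 580 = 2.15565e+00 S/cm
Step 2: rho = 1 / sigma = 1 / 2.15565e+00 = 0.4639 ohm*cm

0.4639


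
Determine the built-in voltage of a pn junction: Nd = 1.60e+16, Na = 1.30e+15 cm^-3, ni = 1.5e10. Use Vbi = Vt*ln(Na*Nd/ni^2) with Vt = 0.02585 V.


Step 1: Compute Na*Nd/ni^2 = 1.30e+15 * 1.60e+16 / (1.5e10)^2 = 9.2444e+10
Step 2: ln(9.2444e+10) = 25.2499
Step 3: Vbi = 0.02585 * 25.2499 = 0.653 V

0.653


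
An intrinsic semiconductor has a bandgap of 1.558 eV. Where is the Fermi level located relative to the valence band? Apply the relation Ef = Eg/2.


Step 1: For an intrinsic semiconductor, the Fermi level sits at midgap.
Step 2: Ef = Eg / 2 = 1.558 / 2 = 0.779 eV

0.779


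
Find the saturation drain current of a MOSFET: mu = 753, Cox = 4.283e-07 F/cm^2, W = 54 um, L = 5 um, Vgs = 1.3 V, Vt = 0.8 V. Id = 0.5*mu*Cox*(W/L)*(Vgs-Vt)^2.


Step 1: Overdrive voltage Vov = Vgs - Vt = 1.3 - 0.8 = 0.5 V
Step 2: W/L = 54/5 = 10.8
Step 3: Id = 0.5 * 753 * 4.283e-07 * 10.8 * 0.5^2
Step 4: Id = 4.35e-04 A

4.35e-04


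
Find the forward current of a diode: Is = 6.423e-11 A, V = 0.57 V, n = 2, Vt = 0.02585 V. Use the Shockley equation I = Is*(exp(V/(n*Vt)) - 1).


Step 1: V/(n*Vt) = 0.57/(2*0.02585) = 11.0251
Step 2: exp(11.0251) = 6.1396e+04
Step 3: I = 6.423e-11 * (6.1396e+04 - 1) = 3.94e-06 A

3.94e-06


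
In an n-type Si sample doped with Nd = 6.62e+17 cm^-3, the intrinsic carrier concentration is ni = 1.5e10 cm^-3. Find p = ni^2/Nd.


Step 1: Since Nd >> ni, n ≈ Nd = 6.62e+17 cm^-3
Step 2: p = ni^2 / n = (1.5e10)^2 / 6.62e+17
Step 3: p = 2.25e20 / 6.62e+17 = 3.40e+02 cm^-3

3.40e+02


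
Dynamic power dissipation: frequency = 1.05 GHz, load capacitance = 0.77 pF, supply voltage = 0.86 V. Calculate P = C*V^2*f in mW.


Step 1: V^2 = 0.86^2 = 0.7396 V^2
Step 2: P = C*V^2*f = 0.77e-12 F * 0.7396 * 1.05e9 Hz
Step 3: P = 5.979666e-04 W
Step 4: P = 0.598 mW

0.598


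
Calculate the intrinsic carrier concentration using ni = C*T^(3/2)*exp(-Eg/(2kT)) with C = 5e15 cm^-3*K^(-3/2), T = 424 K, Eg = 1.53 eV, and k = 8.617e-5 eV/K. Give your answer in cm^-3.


Step 1: Compute kT = 8.617e-5 * 424 = 0.03653608 eV
Step 2: Exponent = -Eg/(2kT) = -1.53/(2*0.03653608) = -20.93821
Step 3: T^(3/2) = 424^1.5 = 8730.69
Step 4: ni = 5e15 * 8730.69 * exp(-20.93821) = 3.52e+10 cm^-3

3.52e+10


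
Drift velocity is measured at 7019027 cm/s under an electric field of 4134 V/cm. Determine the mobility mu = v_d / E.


Step 1: mu = v_d / E
Step 2: mu = 7019027 / 4134
Step 3: mu = 1697.88 cm^2/(V*s)

1697.88


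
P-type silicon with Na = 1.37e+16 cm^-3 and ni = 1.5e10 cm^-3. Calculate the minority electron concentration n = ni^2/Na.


Step 1: Majority hole concentration p ≈ Na = 1.37e+16 cm^-3
Step 2: n = ni^2 / Na = (1.5e10)^2 / 1.37e+16
Step 3: n = 1.64e+04 cm^-3

1.64e+04


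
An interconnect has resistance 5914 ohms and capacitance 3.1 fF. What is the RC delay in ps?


Step 1: tau = R * C
Step 2: tau = 5914 * 3.1 fF = 5914 * 3.1e-15 F
Step 3: tau = 1.83334e-11 s = 18.3334 ps

18.3334


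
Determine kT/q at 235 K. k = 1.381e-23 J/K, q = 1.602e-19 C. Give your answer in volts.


Step 1: kT = 1.381e-23 * 235 = 3.24535e-21 J
Step 2: Vt = kT/q = 3.24535e-21 / 1.602e-19
Step 3: Vt = 0.02026 V

0.02026


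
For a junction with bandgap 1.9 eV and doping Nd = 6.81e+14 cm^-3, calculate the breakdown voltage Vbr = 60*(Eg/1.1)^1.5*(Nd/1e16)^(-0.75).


Step 1: Eg/1.1 = 1.9/1.1 = 1.727273
Step 2: (Eg/1.1)^1.5 = 1.727273^1.5 = 2.270082
Step 3: (Nd/1e16)^(-0.75) = (0.0681)^(-0.75) = 7.501354
Step 4: Vbr = 60 * 2.270082 * 7.501354 = 1021.7 V

1021.7


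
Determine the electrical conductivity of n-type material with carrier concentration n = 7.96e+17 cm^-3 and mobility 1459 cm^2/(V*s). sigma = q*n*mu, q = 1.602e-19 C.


Step 1: sigma = q * n * mu
Step 2: sigma = 1.602e-19 * 7.96e+17 * 1459
Step 3: sigma = 1.861e+02 S/cm

1.861e+02


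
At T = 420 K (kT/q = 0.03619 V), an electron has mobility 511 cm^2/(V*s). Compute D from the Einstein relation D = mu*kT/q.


Step 1: D = mu * (kT/q)
Step 2: D = 511 * 0.03619
Step 3: D = 18.49 cm^2/s

18.49


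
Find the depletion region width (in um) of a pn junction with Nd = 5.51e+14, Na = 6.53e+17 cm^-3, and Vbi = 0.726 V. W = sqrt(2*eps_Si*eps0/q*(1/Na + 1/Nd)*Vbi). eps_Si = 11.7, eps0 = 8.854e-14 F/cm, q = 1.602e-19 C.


Step 1: 1/Na + 1/Nd = 1/6.53e+17 + 1/5.51e+14 = 1.81641e-15
Step 2: 2*eps*eps0/q = 2*11.7*8.854e-14/1.602e-19 = 1.293281e+07
Step 3: W^2 = 1.293281e+07 * 1.81641e-15 * 0.726 = 1.70547e-08
Step 4: W = sqrt(1.70547e-08) = 1.306e-04 cm = 1.306 um

1.306


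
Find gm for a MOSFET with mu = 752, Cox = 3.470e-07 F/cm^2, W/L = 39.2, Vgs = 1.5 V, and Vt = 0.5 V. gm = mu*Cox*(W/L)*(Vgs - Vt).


Step 1: Vov = Vgs - Vt = 1.5 - 0.5 = 1.0 V
Step 2: gm = mu * Cox * (W/L) * Vov
Step 3: gm = 752 * 3.470e-07 * 39.2 * 1.0 = 1.02e-02 S

1.02e-02


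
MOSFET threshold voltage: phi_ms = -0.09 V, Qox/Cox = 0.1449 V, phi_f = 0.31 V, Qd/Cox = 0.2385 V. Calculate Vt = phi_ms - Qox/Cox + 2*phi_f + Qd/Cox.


Step 1: Vt = phi_ms - Qox/Cox + 2*phi_f + Qd/Cox
Step 2: Vt = -0.09 - 0.1449 + 2*0.31 + 0.2385
Step 3: Vt = -0.09 - 0.1449 + 0.62 + 0.2385
Step 4: Vt = 0.6236 V

0.6236


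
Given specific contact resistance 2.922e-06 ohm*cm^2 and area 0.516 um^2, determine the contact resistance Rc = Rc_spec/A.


Step 1: Convert area to cm^2: 0.516 um^2 = 5.1600e-09 cm^2
Step 2: Rc = Rc_spec / A = 2.922e-06 / 5.1600e-09
Step 3: Rc = 5.66e+02 ohms

5.66e+02


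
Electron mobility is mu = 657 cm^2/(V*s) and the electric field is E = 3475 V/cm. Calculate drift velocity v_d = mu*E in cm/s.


Step 1: v_d = mu * E
Step 2: v_d = 657 * 3475 = 2283075
Step 3: v_d = 2.28e+06 cm/s

2.28e+06


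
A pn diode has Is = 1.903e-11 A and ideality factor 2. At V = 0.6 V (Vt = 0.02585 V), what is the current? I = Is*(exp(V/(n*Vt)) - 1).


Step 1: V/(n*Vt) = 0.6/(2*0.02585) = 11.6054
Step 2: exp(11.6054) = 1.0969e+05
Step 3: I = 1.903e-11 * (1.0969e+05 - 1) = 2.09e-06 A

2.09e-06


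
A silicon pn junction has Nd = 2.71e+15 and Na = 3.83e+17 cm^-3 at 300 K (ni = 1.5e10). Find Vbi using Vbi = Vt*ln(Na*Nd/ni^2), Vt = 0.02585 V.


Step 1: Compute Na*Nd/ni^2 = 3.83e+17 * 2.71e+15 / (1.5e10)^2 = 4.6130e+12
Step 2: ln(4.6130e+12) = 29.1599
Step 3: Vbi = 0.02585 * 29.1599 = 0.754 V

0.754


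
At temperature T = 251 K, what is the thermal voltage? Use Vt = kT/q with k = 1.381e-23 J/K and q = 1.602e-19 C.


Step 1: kT = 1.381e-23 * 251 = 3.46631e-21 J
Step 2: Vt = kT/q = 3.46631e-21 / 1.602e-19
Step 3: Vt = 0.02164 V

0.02164


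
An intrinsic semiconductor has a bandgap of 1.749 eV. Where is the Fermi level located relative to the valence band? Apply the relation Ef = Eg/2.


Step 1: For an intrinsic semiconductor, the Fermi level sits at midgap.
Step 2: Ef = Eg / 2 = 1.749 / 2 = 0.8745 eV

0.8745


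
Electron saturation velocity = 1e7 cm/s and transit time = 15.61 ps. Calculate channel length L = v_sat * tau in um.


Step 1: tau in seconds = 15.61 ps * 1e-12 = 1.5610e-11 s
Step 2: L = v_sat * tau = 1e7 * 1.5610e-11 = 1.5610e-04 cm
Step 3: L in um = 1.5610e-04 * 1e4 = 1.561 um

1.561


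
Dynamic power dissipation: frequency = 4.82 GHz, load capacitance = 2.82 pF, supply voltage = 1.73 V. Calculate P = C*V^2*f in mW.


Step 1: V^2 = 1.73^2 = 2.9929 V^2
Step 2: P = C*V^2*f = 2.82e-12 F * 2.9929 * 4.82e9 Hz
Step 3: P = 4.068069396e-02 W
Step 4: P = 40.681 mW

40.681


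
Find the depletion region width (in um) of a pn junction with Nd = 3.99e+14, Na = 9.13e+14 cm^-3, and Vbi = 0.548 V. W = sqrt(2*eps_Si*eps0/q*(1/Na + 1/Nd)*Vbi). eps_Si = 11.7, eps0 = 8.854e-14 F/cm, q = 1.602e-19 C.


Step 1: 1/Na + 1/Nd = 1/9.13e+14 + 1/3.99e+14 = 3.60156e-15
Step 2: 2*eps*eps0/q = 2*11.7*8.854e-14/1.602e-19 = 1.293281e+07
Step 3: W^2 = 1.293281e+07 * 3.60156e-15 * 0.548 = 2.55249e-08
Step 4: W = sqrt(2.55249e-08) = 1.598e-04 cm = 1.598 um

1.598


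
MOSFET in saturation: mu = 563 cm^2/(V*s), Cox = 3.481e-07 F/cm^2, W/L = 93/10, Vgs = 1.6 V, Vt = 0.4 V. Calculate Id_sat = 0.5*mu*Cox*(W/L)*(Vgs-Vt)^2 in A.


Step 1: Overdrive voltage Vov = Vgs - Vt = 1.6 - 0.4 = 1.2 V
Step 2: W/L = 93/10 = 9.3
Step 3: Id = 0.5 * 563 * 3.481e-07 * 9.3 * 1.2^2
Step 4: Id = 1.31e-03 A

1.31e-03


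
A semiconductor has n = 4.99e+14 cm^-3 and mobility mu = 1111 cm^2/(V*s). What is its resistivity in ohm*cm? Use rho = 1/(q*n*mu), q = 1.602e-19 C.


Step 1: sigma = q * n * mu = 1.602e-19 * 4.99e+14 * 1111 = 8.88131e-02 S/cm
Step 2: rho = 1 / sigma = 1 / 8.88131e-02 = 11.26 ohm*cm

11.26


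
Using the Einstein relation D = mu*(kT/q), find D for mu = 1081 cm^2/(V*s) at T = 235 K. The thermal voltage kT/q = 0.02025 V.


Step 1: D = mu * (kT/q)
Step 2: D = 1081 * 0.02025
Step 3: D = 21.89 cm^2/s

21.89


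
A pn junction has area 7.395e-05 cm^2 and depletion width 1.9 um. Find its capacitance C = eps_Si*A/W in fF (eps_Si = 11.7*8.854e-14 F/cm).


Step 1: eps_Si = 11.7 * 8.854e-14 = 1.035918e-12 F/cm
Step 2: W in cm = 1.9 * 1e-4 = 1.90e-04 cm
Step 3: C = 1.035918e-12 * 7.395e-05 / 1.90e-04 = 4.031902e-13 F
Step 4: C = 403.19 fF

403.19


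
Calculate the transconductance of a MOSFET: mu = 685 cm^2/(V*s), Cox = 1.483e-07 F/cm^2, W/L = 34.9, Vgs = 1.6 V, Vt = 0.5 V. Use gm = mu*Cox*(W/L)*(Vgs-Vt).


Step 1: Vov = Vgs - Vt = 1.6 - 0.5 = 1.1 V
Step 2: gm = mu * Cox * (W/L) * Vov
Step 3: gm = 685 * 1.483e-07 * 34.9 * 1.1 = 3.90e-03 S

3.90e-03


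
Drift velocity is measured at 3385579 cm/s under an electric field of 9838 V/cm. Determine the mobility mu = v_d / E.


Step 1: mu = v_d / E
Step 2: mu = 3385579 / 9838
Step 3: mu = 344.13 cm^2/(V*s)

344.13


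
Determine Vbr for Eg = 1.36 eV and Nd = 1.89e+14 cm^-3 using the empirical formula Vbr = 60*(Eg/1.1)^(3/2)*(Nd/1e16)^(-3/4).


Step 1: Eg/1.1 = 1.36/1.1 = 1.236364
Step 2: (Eg/1.1)^1.5 = 1.236364^1.5 = 1.374737
Step 3: (Nd/1e16)^(-0.75) = (0.0189)^(-0.75) = 19.617951
Step 4: Vbr = 60 * 1.374737 * 19.617951 = 1618.2 V

1618.2


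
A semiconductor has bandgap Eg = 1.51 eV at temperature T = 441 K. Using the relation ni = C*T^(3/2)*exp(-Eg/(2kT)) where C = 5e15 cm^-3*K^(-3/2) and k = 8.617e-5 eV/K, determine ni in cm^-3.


Step 1: Compute kT = 8.617e-5 * 441 = 0.03800097 eV
Step 2: Exponent = -Eg/(2kT) = -1.51/(2*0.03800097) = -19.86791
Step 3: T^(3/2) = 441^1.5 = 9261.00
Step 4: ni = 5e15 * 9261.00 * exp(-19.86791) = 1.09e+11 cm^-3

1.09e+11


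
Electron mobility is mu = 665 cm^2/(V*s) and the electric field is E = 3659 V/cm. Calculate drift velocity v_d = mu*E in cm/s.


Step 1: v_d = mu * E
Step 2: v_d = 665 * 3659 = 2433235
Step 3: v_d = 2.43e+06 cm/s

2.43e+06


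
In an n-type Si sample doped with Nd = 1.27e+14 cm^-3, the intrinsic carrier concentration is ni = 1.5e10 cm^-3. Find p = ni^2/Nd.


Step 1: Since Nd >> ni, n ≈ Nd = 1.27e+14 cm^-3
Step 2: p = ni^2 / n = (1.5e10)^2 / 1.27e+14
Step 3: p = 2.25e20 / 1.27e+14 = 1.77e+06 cm^-3

1.77e+06


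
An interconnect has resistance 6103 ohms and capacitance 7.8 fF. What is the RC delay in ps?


Step 1: tau = R * C
Step 2: tau = 6103 * 7.8 fF = 6103 * 7.8e-15 F
Step 3: tau = 4.76034e-11 s = 47.6034 ps

47.6034


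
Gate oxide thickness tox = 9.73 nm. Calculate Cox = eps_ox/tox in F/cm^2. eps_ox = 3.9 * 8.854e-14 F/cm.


Step 1: eps_ox = 3.9 * 8.854e-14 = 3.45306e-13 F/cm
Step 2: tox in cm = 9.73 nm * 1e-7 = 9.7300e-07 cm
Step 3: Cox = 3.45306e-13 / 9.7300e-07 = 3.55e-07 F/cm^2

3.55e-07


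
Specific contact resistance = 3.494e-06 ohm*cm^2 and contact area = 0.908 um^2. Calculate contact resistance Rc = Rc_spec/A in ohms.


Step 1: Convert area to cm^2: 0.908 um^2 = 9.0800e-09 cm^2
Step 2: Rc = Rc_spec / A = 3.494e-06 / 9.0800e-09
Step 3: Rc = 3.85e+02 ohms

3.85e+02


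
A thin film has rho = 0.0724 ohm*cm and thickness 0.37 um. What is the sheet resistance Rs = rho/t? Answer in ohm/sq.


Step 1: Convert thickness to cm: t = 0.37 um = 3.7000e-05 cm
Step 2: Rs = rho / t = 0.0724 / 3.7000e-05
Step 3: Rs = 1956.8 ohm/sq

1956.8


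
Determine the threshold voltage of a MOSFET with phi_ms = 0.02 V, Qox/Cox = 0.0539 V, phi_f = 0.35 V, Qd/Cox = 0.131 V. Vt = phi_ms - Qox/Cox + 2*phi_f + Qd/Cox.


Step 1: Vt = phi_ms - Qox/Cox + 2*phi_f + Qd/Cox
Step 2: Vt = 0.02 - 0.0539 + 2*0.35 + 0.131
Step 3: Vt = 0.02 - 0.0539 + 0.7 + 0.131
Step 4: Vt = 0.7971 V

0.7971


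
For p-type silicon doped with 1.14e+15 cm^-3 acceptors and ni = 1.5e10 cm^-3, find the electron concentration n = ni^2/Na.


Step 1: Majority hole concentration p ≈ Na = 1.14e+15 cm^-3
Step 2: n = ni^2 / Na = (1.5e10)^2 / 1.14e+15
Step 3: n = 1.97e+05 cm^-3

1.97e+05


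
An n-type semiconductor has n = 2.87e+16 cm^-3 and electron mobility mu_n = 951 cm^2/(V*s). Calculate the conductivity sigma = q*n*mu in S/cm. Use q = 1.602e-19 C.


Step 1: sigma = q * n * mu
Step 2: sigma = 1.602e-19 * 2.87e+16 * 951
Step 3: sigma = 4.372e+00 S/cm

4.372e+00


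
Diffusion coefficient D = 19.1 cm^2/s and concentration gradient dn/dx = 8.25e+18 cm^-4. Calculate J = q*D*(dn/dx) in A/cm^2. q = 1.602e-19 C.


Step 1: J = q * D * (dn/dx)
Step 2: J = 1.602e-19 * 19.1 * 8.25e+18
Step 3: J = 2.52e+01 A/cm^2

2.52e+01


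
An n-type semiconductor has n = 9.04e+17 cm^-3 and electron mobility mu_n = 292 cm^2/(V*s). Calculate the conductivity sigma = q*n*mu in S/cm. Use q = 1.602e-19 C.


Step 1: sigma = q * n * mu
Step 2: sigma = 1.602e-19 * 9.04e+17 * 292
Step 3: sigma = 4.229e+01 S/cm

4.229e+01


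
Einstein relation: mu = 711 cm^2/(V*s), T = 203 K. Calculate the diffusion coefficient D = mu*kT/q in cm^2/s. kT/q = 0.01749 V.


Step 1: D = mu * (kT/q)
Step 2: D = 711 * 0.01749
Step 3: D = 12.44 cm^2/s

12.44


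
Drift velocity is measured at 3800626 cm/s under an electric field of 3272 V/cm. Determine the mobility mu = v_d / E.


Step 1: mu = v_d / E
Step 2: mu = 3800626 / 3272
Step 3: mu = 1161.56 cm^2/(V*s)

1161.56


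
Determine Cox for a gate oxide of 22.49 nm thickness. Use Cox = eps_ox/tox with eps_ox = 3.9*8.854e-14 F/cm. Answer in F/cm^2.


Step 1: eps_ox = 3.9 * 8.854e-14 = 3.45306e-13 F/cm
Step 2: tox in cm = 22.49 nm * 1e-7 = 2.2490e-06 cm
Step 3: Cox = 3.45306e-13 / 2.2490e-06 = 1.54e-07 F/cm^2

1.54e-07


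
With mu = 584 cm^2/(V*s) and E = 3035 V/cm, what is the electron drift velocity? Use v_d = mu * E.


Step 1: v_d = mu * E
Step 2: v_d = 584 * 3035 = 1772440
Step 3: v_d = 1.77e+06 cm/s

1.77e+06


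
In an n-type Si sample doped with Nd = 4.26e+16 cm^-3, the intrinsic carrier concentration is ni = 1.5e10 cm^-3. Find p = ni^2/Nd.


Step 1: Since Nd >> ni, n ≈ Nd = 4.26e+16 cm^-3
Step 2: p = ni^2 / n = (1.5e10)^2 / 4.26e+16
Step 3: p = 2.25e20 / 4.26e+16 = 5.28e+03 cm^-3

5.28e+03


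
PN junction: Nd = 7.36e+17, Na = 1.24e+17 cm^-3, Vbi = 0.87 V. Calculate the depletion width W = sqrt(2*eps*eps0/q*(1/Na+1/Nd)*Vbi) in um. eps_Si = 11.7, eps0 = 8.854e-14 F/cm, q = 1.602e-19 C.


Step 1: 1/Na + 1/Nd = 1/1.24e+17 + 1/7.36e+17 = 9.42321e-18
Step 2: 2*eps*eps0/q = 2*11.7*8.854e-14/1.602e-19 = 1.293281e+07
Step 3: W^2 = 1.293281e+07 * 9.42321e-18 * 0.87 = 1.06026e-10
Step 4: W = sqrt(1.06026e-10) = 1.030e-05 cm = 0.103 um

0.103


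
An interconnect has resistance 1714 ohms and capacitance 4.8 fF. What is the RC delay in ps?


Step 1: tau = R * C
Step 2: tau = 1714 * 4.8 fF = 1714 * 4.8e-15 F
Step 3: tau = 8.2272e-12 s = 8.2272 ps

8.2272


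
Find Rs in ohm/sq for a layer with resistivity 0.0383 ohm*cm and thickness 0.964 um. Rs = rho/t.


Step 1: Convert thickness to cm: t = 0.964 um = 9.6400e-05 cm
Step 2: Rs = rho / t = 0.0383 / 9.6400e-05
Step 3: Rs = 397.3 ohm/sq

397.3


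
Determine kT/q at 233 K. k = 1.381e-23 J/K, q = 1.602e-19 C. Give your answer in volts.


Step 1: kT = 1.381e-23 * 233 = 3.21773e-21 J
Step 2: Vt = kT/q = 3.21773e-21 / 1.602e-19
Step 3: Vt = 0.02009 V

0.02009


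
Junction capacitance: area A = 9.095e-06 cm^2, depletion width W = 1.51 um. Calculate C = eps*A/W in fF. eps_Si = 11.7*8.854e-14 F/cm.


Step 1: eps_Si = 11.7 * 8.854e-14 = 1.035918e-12 F/cm
Step 2: W in cm = 1.51 * 1e-4 = 1.51e-04 cm
Step 3: C = 1.035918e-12 * 9.095e-06 / 1.51e-04 = 6.239519e-14 F
Step 4: C = 62.4 fF

62.4


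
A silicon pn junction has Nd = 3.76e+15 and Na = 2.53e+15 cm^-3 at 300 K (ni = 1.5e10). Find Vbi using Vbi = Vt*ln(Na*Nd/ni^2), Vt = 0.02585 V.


Step 1: Compute Na*Nd/ni^2 = 2.53e+15 * 3.76e+15 / (1.5e10)^2 = 4.2279e+10
Step 2: ln(4.2279e+10) = 24.4676
Step 3: Vbi = 0.02585 * 24.4676 = 0.632 V

0.632


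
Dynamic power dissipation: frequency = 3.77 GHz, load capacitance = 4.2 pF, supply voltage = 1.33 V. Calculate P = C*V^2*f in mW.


Step 1: V^2 = 1.33^2 = 1.7689 V^2
Step 2: P = C*V^2*f = 4.2e-12 F * 1.7689 * 3.77e9 Hz
Step 3: P = 2.80087626e-02 W
Step 4: P = 28.009 mW

28.009


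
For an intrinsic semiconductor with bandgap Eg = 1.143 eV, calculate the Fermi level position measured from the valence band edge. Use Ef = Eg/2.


Step 1: For an intrinsic semiconductor, the Fermi level sits at midgap.
Step 2: Ef = Eg / 2 = 1.143 / 2 = 0.5715 eV

0.5715


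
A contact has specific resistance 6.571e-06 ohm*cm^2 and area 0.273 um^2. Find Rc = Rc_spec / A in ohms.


Step 1: Convert area to cm^2: 0.273 um^2 = 2.7300e-09 cm^2
Step 2: Rc = Rc_spec / A = 6.571e-06 / 2.7300e-09
Step 3: Rc = 2.41e+03 ohms

2.41e+03


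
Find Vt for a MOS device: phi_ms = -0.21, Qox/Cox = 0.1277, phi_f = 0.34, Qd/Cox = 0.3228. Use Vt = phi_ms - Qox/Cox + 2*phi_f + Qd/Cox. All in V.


Step 1: Vt = phi_ms - Qox/Cox + 2*phi_f + Qd/Cox
Step 2: Vt = -0.21 - 0.1277 + 2*0.34 + 0.3228
Step 3: Vt = -0.21 - 0.1277 + 0.68 + 0.3228
Step 4: Vt = 0.6651 V

0.6651


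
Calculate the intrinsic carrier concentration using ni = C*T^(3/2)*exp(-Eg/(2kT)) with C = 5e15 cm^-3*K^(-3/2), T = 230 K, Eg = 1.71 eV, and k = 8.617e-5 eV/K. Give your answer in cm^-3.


Step 1: Compute kT = 8.617e-5 * 230 = 0.0198191 eV
Step 2: Exponent = -Eg/(2kT) = -1.71/(2*0.0198191) = -43.14020
Step 3: T^(3/2) = 230^1.5 = 3488.12
Step 4: ni = 5e15 * 3488.12 * exp(-43.14020) = 3.21e+00 cm^-3

3.21e+00


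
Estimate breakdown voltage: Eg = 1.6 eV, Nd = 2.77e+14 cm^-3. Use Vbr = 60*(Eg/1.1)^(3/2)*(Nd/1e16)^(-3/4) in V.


Step 1: Eg/1.1 = 1.6/1.1 = 1.454545
Step 2: (Eg/1.1)^1.5 = 1.454545^1.5 = 1.754247
Step 3: (Nd/1e16)^(-0.75) = (0.0277)^(-0.75) = 14.727878
Step 4: Vbr = 60 * 1.754247 * 14.727878 = 1550.2 V

1550.2


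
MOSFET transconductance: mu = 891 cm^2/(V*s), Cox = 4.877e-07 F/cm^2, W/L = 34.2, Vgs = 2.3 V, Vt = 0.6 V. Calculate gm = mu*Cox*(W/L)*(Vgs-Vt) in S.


Step 1: Vov = Vgs - Vt = 2.3 - 0.6 = 1.7 V
Step 2: gm = mu * Cox * (W/L) * Vov
Step 3: gm = 891 * 4.877e-07 * 34.2 * 1.7 = 2.53e-02 S

2.53e-02


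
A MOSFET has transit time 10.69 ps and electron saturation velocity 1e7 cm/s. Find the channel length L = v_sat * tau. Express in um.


Step 1: tau in seconds = 10.69 ps * 1e-12 = 1.0690e-11 s
Step 2: L = v_sat * tau = 1e7 * 1.0690e-11 = 1.0690e-04 cm
Step 3: L in um = 1.0690e-04 * 1e4 = 1.069 um

1.069


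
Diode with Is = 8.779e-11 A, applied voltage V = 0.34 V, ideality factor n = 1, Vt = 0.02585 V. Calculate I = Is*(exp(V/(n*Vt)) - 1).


Step 1: V/(n*Vt) = 0.34/(1*0.02585) = 13.1528
Step 2: exp(13.1528) = 5.1545e+05
Step 3: I = 8.779e-11 * (5.1545e+05 - 1) = 4.53e-05 A

4.53e-05


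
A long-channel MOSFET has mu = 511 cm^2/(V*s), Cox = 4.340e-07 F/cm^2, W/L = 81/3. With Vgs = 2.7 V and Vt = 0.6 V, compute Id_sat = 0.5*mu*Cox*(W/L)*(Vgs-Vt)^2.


Step 1: Overdrive voltage Vov = Vgs - Vt = 2.7 - 0.6 = 2.1 V
Step 2: W/L = 81/3 = 27
Step 3: Id = 0.5 * 511 * 4.340e-07 * 27 * 2.1^2
Step 4: Id = 1.32e-02 A

1.32e-02


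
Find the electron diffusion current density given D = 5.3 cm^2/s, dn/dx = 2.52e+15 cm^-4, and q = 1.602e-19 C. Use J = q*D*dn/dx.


Step 1: J = q * D * (dn/dx)
Step 2: J = 1.602e-19 * 5.3 * 2.52e+15
Step 3: J = 2.14e-03 A/cm^2

2.14e-03


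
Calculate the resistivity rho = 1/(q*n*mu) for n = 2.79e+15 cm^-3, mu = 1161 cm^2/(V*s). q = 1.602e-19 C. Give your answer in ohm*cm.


Step 1: sigma = q * n * mu = 1.602e-19 * 2.79e+15 * 1161 = 5.18918e-01 S/cm
Step 2: rho = 1 / sigma = 1 / 5.18918e-01 = 1.927 ohm*cm

1.927


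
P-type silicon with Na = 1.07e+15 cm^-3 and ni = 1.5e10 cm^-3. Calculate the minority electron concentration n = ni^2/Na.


Step 1: Majority hole concentration p ≈ Na = 1.07e+15 cm^-3
Step 2: n = ni^2 / Na = (1.5e10)^2 / 1.07e+15
Step 3: n = 2.10e+05 cm^-3

2.10e+05


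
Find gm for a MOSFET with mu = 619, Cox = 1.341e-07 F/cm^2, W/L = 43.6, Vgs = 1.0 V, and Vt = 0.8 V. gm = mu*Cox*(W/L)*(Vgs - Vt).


Step 1: Vov = Vgs - Vt = 1.0 - 0.8 = 0.2 V
Step 2: gm = mu * Cox * (W/L) * Vov
Step 3: gm = 619 * 1.341e-07 * 43.6 * 0.2 = 7.24e-04 S

7.24e-04


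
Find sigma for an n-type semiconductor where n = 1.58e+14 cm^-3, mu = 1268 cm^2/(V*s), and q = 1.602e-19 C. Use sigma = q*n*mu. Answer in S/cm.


Step 1: sigma = q * n * mu
Step 2: sigma = 1.602e-19 * 1.58e+14 * 1268
Step 3: sigma = 3.210e-02 S/cm

3.210e-02


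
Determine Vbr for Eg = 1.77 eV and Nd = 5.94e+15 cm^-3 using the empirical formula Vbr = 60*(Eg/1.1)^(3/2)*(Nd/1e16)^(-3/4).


Step 1: Eg/1.1 = 1.77/1.1 = 1.609091
Step 2: (Eg/1.1)^1.5 = 1.609091^1.5 = 2.041131
Step 3: (Nd/1e16)^(-0.75) = (0.594)^(-0.75) = 1.477951
Step 4: Vbr = 60 * 2.041131 * 1.477951 = 181.0 V

181.0


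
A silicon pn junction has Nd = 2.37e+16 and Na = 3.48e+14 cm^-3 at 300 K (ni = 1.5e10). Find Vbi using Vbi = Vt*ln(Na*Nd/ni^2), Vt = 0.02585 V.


Step 1: Compute Na*Nd/ni^2 = 3.48e+14 * 2.37e+16 / (1.5e10)^2 = 3.6656e+10
Step 2: ln(3.6656e+10) = 24.3248
Step 3: Vbi = 0.02585 * 24.3248 = 0.629 V

0.629


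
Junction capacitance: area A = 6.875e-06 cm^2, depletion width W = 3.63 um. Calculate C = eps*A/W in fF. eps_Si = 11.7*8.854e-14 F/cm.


Step 1: eps_Si = 11.7 * 8.854e-14 = 1.035918e-12 F/cm
Step 2: W in cm = 3.63 * 1e-4 = 3.63e-04 cm
Step 3: C = 1.035918e-12 * 6.875e-06 / 3.63e-04 = 1.961966e-14 F
Step 4: C = 19.62 fF

19.62


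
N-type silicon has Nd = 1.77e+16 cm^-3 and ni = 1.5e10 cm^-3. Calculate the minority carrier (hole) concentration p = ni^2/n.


Step 1: Since Nd >> ni, n ≈ Nd = 1.77e+16 cm^-3
Step 2: p = ni^2 / n = (1.5e10)^2 / 1.77e+16
Step 3: p = 2.25e20 / 1.77e+16 = 1.27e+04 cm^-3

1.27e+04


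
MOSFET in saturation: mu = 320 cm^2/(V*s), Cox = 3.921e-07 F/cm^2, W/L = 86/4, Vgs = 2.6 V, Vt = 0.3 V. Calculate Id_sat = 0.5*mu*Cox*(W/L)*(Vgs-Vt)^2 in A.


Step 1: Overdrive voltage Vov = Vgs - Vt = 2.6 - 0.3 = 2.3 V
Step 2: W/L = 86/4 = 21.5
Step 3: Id = 0.5 * 320 * 3.921e-07 * 21.5 * 2.3^2
Step 4: Id = 7.14e-03 A

7.14e-03


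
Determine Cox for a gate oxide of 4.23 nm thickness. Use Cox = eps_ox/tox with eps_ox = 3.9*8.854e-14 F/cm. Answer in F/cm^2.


Step 1: eps_ox = 3.9 * 8.854e-14 = 3.45306e-13 F/cm
Step 2: tox in cm = 4.23 nm * 1e-7 = 4.2300e-07 cm
Step 3: Cox = 3.45306e-13 / 4.2300e-07 = 8.16e-07 F/cm^2

8.16e-07


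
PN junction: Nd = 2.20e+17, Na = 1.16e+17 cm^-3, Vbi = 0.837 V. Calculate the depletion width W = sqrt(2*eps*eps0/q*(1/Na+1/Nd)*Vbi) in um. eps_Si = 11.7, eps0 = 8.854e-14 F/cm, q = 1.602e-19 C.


Step 1: 1/Na + 1/Nd = 1/1.16e+17 + 1/2.20e+17 = 1.31661e-17
Step 2: 2*eps*eps0/q = 2*11.7*8.854e-14/1.602e-19 = 1.293281e+07
Step 3: W^2 = 1.293281e+07 * 1.31661e-17 * 0.837 = 1.42520e-10
Step 4: W = sqrt(1.42520e-10) = 1.194e-05 cm = 0.1194 um

0.1194


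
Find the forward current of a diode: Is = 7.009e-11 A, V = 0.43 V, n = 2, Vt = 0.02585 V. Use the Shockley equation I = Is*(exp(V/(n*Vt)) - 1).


Step 1: V/(n*Vt) = 0.43/(2*0.02585) = 8.3172
Step 2: exp(8.3172) = 4.0937e+03
Step 3: I = 7.009e-11 * (4.0937e+03 - 1) = 2.87e-07 A

2.87e-07


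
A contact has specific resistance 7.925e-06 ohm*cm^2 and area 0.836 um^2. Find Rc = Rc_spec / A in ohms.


Step 1: Convert area to cm^2: 0.836 um^2 = 8.3600e-09 cm^2
Step 2: Rc = Rc_spec / A = 7.925e-06 / 8.3600e-09
Step 3: Rc = 9.48e+02 ohms

9.48e+02


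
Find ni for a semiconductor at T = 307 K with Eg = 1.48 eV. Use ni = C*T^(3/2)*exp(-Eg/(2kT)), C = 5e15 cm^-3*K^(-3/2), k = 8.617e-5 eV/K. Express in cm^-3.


Step 1: Compute kT = 8.617e-5 * 307 = 0.02645419 eV
Step 2: Exponent = -Eg/(2kT) = -1.48/(2*0.02645419) = -27.97288
Step 3: T^(3/2) = 307^1.5 = 5379.07
Step 4: ni = 5e15 * 5379.07 * exp(-27.97288) = 1.91e+07 cm^-3

1.91e+07


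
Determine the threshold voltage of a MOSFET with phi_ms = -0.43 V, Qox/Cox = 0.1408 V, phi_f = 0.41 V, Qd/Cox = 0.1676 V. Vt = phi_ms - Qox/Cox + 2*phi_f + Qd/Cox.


Step 1: Vt = phi_ms - Qox/Cox + 2*phi_f + Qd/Cox
Step 2: Vt = -0.43 - 0.1408 + 2*0.41 + 0.1676
Step 3: Vt = -0.43 - 0.1408 + 0.82 + 0.1676
Step 4: Vt = 0.4168 V

0.4168


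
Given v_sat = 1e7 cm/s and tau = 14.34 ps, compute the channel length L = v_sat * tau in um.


Step 1: tau in seconds = 14.34 ps * 1e-12 = 1.4340e-11 s
Step 2: L = v_sat * tau = 1e7 * 1.4340e-11 = 1.4340e-04 cm
Step 3: L in um = 1.4340e-04 * 1e4 = 1.434 um

1.434


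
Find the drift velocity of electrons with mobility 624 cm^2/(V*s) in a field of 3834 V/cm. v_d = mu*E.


Step 1: v_d = mu * E
Step 2: v_d = 624 * 3834 = 2392416
Step 3: v_d = 2.39e+06 cm/s

2.39e+06


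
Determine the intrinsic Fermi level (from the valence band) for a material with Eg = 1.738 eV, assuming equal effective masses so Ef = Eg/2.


Step 1: For an intrinsic semiconductor, the Fermi level sits at midgap.
Step 2: Ef = Eg / 2 = 1.738 / 2 = 0.869 eV

0.869


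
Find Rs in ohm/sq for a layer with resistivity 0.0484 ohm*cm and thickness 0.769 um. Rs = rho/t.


Step 1: Convert thickness to cm: t = 0.769 um = 7.6900e-05 cm
Step 2: Rs = rho / t = 0.0484 / 7.6900e-05
Step 3: Rs = 629.4 ohm/sq

629.4


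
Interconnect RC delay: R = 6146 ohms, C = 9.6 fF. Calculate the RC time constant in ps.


Step 1: tau = R * C
Step 2: tau = 6146 * 9.6 fF = 6146 * 9.6e-15 F
Step 3: tau = 5.90016e-11 s = 59.0016 ps

59.0016


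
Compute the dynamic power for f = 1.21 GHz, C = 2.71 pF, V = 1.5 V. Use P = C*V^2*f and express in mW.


Step 1: V^2 = 1.5^2 = 2.25 V^2
Step 2: P = C*V^2*f = 2.71e-12 F * 2.25 * 1.21e9 Hz
Step 3: P = 7.377975e-03 W
Step 4: P = 7.378 mW

7.378


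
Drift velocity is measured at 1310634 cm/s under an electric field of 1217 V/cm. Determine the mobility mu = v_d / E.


Step 1: mu = v_d / E
Step 2: mu = 1310634 / 1217
Step 3: mu = 1076.94 cm^2/(V*s)

1076.94


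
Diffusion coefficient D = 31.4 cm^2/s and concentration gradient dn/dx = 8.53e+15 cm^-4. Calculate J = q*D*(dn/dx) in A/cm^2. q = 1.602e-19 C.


Step 1: J = q * D * (dn/dx)
Step 2: J = 1.602e-19 * 31.4 * 8.53e+15
Step 3: J = 4.29e-02 A/cm^2

4.29e-02


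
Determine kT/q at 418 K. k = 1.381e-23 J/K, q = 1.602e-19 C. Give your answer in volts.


Step 1: kT = 1.381e-23 * 418 = 5.77258e-21 J
Step 2: Vt = kT/q = 5.77258e-21 / 1.602e-19
Step 3: Vt = 0.03603 V

0.03603


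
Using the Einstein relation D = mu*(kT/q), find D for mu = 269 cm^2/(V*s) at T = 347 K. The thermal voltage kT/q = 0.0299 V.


Step 1: D = mu * (kT/q)
Step 2: D = 269 * 0.0299
Step 3: D = 8.04 cm^2/s

8.04


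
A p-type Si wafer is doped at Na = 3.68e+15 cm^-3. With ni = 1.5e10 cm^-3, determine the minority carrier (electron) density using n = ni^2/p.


Step 1: Majority hole concentration p ≈ Na = 3.68e+15 cm^-3
Step 2: n = ni^2 / Na = (1.5e10)^2 / 3.68e+15
Step 3: n = 6.11e+04 cm^-3

6.11e+04


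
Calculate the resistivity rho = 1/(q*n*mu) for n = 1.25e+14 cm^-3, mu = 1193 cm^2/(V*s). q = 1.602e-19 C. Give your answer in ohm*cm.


Step 1: sigma = q * n * mu = 1.602e-19 * 1.25e+14 * 1193 = 2.38898e-02 S/cm
Step 2: rho = 1 / sigma = 1 / 2.38898e-02 = 41.86 ohm*cm

41.86


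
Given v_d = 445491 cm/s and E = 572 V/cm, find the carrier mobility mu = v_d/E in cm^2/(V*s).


Step 1: mu = v_d / E
Step 2: mu = 445491 / 572
Step 3: mu = 778.83 cm^2/(V*s)

778.83


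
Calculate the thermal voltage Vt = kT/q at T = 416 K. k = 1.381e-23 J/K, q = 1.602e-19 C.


Step 1: kT = 1.381e-23 * 416 = 5.74496e-21 J
Step 2: Vt = kT/q = 5.74496e-21 / 1.602e-19
Step 3: Vt = 0.03586 V

0.03586


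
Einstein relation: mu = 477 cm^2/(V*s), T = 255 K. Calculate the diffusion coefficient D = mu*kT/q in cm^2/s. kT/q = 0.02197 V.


Step 1: D = mu * (kT/q)
Step 2: D = 477 * 0.02197
Step 3: D = 10.48 cm^2/s

10.48


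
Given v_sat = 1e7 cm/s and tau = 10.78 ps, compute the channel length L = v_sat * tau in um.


Step 1: tau in seconds = 10.78 ps * 1e-12 = 1.0780e-11 s
Step 2: L = v_sat * tau = 1e7 * 1.0780e-11 = 1.0780e-04 cm
Step 3: L in um = 1.0780e-04 * 1e4 = 1.078 um

1.078


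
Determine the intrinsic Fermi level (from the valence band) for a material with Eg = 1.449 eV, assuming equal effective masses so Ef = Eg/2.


Step 1: For an intrinsic semiconductor, the Fermi level sits at midgap.
Step 2: Ef = Eg / 2 = 1.449 / 2 = 0.7245 eV

0.7245


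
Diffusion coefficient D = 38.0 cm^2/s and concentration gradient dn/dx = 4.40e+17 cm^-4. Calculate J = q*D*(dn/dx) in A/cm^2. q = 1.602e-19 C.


Step 1: J = q * D * (dn/dx)
Step 2: J = 1.602e-19 * 38.0 * 4.40e+17
Step 3: J = 2.68e+00 A/cm^2

2.68e+00


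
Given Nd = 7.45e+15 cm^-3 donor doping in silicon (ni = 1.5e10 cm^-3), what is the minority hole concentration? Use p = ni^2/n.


Step 1: Since Nd >> ni, n ≈ Nd = 7.45e+15 cm^-3
Step 2: p = ni^2 / n = (1.5e10)^2 / 7.45e+15
Step 3: p = 2.25e20 / 7.45e+15 = 3.02e+04 cm^-3

3.02e+04


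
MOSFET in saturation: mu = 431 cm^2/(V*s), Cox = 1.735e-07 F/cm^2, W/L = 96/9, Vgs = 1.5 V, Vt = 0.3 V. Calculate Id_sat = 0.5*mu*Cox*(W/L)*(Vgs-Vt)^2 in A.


Step 1: Overdrive voltage Vov = Vgs - Vt = 1.5 - 0.3 = 1.2 V
Step 2: W/L = 96/9 = 10.6667
Step 3: Id = 0.5 * 431 * 1.735e-07 * 10.6667 * 1.2^2
Step 4: Id = 5.74e-04 A

5.74e-04


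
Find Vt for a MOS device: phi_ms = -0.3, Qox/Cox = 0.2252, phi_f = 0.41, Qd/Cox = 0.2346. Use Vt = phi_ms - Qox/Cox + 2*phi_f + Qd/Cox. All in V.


Step 1: Vt = phi_ms - Qox/Cox + 2*phi_f + Qd/Cox
Step 2: Vt = -0.3 - 0.2252 + 2*0.41 + 0.2346
Step 3: Vt = -0.3 - 0.2252 + 0.82 + 0.2346
Step 4: Vt = 0.5294 V

0.5294


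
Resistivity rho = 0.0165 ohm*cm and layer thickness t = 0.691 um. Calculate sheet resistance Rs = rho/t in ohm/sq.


Step 1: Convert thickness to cm: t = 0.691 um = 6.9100e-05 cm
Step 2: Rs = rho / t = 0.0165 / 6.9100e-05
Step 3: Rs = 238.8 ohm/sq

238.8


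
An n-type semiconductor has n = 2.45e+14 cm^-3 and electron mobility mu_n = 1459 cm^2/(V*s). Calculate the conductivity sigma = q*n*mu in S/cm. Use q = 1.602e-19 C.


Step 1: sigma = q * n * mu
Step 2: sigma = 1.602e-19 * 2.45e+14 * 1459
Step 3: sigma = 5.726e-02 S/cm

5.726e-02


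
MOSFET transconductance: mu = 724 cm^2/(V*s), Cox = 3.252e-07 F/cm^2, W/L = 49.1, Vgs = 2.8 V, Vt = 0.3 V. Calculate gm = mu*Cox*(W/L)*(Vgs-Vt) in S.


Step 1: Vov = Vgs - Vt = 2.8 - 0.3 = 2.5 V
Step 2: gm = mu * Cox * (W/L) * Vov
Step 3: gm = 724 * 3.252e-07 * 49.1 * 2.5 = 2.89e-02 S

2.89e-02


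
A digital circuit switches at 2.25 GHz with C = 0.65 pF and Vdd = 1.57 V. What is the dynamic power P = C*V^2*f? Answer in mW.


Step 1: V^2 = 1.57^2 = 2.4649 V^2
Step 2: P = C*V^2*f = 0.65e-12 F * 2.4649 * 2.25e9 Hz
Step 3: P = 3.60491625e-03 W
Step 4: P = 3.605 mW

3.605


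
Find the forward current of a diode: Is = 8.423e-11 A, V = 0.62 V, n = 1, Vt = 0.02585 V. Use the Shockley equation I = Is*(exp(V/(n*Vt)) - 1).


Step 1: V/(n*Vt) = 0.62/(1*0.02585) = 23.9845
Step 2: exp(23.9845) = 2.6082e+10
Step 3: I = 8.423e-11 * (2.6082e+10 - 1) = 2.20e+00 A

2.20e+00


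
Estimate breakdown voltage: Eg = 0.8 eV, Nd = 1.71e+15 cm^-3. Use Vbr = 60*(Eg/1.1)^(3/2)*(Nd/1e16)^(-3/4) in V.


Step 1: Eg/1.1 = 0.8/1.1 = 0.727273
Step 2: (Eg/1.1)^1.5 = 0.727273^1.5 = 0.620221
Step 3: (Nd/1e16)^(-0.75) = (0.171)^(-0.75) = 3.760563
Step 4: Vbr = 60 * 0.620221 * 3.760563 = 139.9 V

139.9


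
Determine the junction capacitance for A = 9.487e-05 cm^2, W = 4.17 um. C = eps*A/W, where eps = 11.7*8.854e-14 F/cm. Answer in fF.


Step 1: eps_Si = 11.7 * 8.854e-14 = 1.035918e-12 F/cm
Step 2: W in cm = 4.17 * 1e-4 = 4.17e-04 cm
Step 3: C = 1.035918e-12 * 9.487e-05 / 4.17e-04 = 2.356776e-13 F
Step 4: C = 235.68 fF

235.68


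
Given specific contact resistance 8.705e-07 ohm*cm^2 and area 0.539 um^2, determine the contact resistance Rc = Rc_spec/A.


Step 1: Convert area to cm^2: 0.539 um^2 = 5.3900e-09 cm^2
Step 2: Rc = Rc_spec / A = 8.705e-07 / 5.3900e-09
Step 3: Rc = 1.62e+02 ohms

1.62e+02


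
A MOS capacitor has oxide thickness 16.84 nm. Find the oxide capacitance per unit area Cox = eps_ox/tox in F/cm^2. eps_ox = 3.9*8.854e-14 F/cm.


Step 1: eps_ox = 3.9 * 8.854e-14 = 3.45306e-13 F/cm
Step 2: tox in cm = 16.84 nm * 1e-7 = 1.6840e-06 cm
Step 3: Cox = 3.45306e-13 / 1.6840e-06 = 2.05e-07 F/cm^2

2.05e-07


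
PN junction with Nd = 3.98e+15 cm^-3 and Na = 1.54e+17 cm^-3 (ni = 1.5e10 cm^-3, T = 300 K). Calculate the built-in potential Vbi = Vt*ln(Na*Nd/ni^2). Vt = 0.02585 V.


Step 1: Compute Na*Nd/ni^2 = 1.54e+17 * 3.98e+15 / (1.5e10)^2 = 2.7241e+12
Step 2: ln(2.7241e+12) = 28.6332
Step 3: Vbi = 0.02585 * 28.6332 = 0.74 V

0.74


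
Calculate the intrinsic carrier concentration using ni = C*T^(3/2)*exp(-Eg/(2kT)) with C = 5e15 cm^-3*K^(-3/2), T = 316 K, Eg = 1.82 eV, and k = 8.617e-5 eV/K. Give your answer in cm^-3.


Step 1: Compute kT = 8.617e-5 * 316 = 0.02722972 eV
Step 2: Exponent = -Eg/(2kT) = -1.82/(2*0.02722972) = -33.41937
Step 3: T^(3/2) = 316^1.5 = 5617.34
Step 4: ni = 5e15 * 5617.34 * exp(-33.41937) = 8.60e+04 cm^-3

8.60e+04


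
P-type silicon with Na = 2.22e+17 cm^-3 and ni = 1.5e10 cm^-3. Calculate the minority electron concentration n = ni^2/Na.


Step 1: Majority hole concentration p ≈ Na = 2.22e+17 cm^-3
Step 2: n = ni^2 / Na = (1.5e10)^2 / 2.22e+17
Step 3: n = 1.01e+03 cm^-3

1.01e+03


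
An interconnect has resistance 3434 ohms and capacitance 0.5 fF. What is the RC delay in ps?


Step 1: tau = R * C
Step 2: tau = 3434 * 0.5 fF = 3434 * 5.0e-16 F
Step 3: tau = 1.717e-12 s = 1.717 ps

1.717


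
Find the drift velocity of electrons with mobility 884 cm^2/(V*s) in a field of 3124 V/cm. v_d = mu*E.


Step 1: v_d = mu * E
Step 2: v_d = 884 * 3124 = 2761616
Step 3: v_d = 2.76e+06 cm/s

2.76e+06


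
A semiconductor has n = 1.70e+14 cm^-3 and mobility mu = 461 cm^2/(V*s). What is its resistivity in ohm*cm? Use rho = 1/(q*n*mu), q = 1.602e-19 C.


Step 1: sigma = q * n * mu = 1.602e-19 * 1.70e+14 * 461 = 1.25549e-02 S/cm
Step 2: rho = 1 / sigma = 1 / 1.25549e-02 = 79.65 ohm*cm

79.65


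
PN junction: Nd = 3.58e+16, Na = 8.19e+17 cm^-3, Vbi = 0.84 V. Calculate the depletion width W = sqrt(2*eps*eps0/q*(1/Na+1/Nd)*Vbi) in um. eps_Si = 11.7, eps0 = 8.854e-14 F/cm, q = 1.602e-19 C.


Step 1: 1/Na + 1/Nd = 1/8.19e+17 + 1/3.58e+16 = 2.91540e-17
Step 2: 2*eps*eps0/q = 2*11.7*8.854e-14/1.602e-19 = 1.293281e+07
Step 3: W^2 = 1.293281e+07 * 2.91540e-17 * 0.84 = 3.16716e-10
Step 4: W = sqrt(3.16716e-10) = 1.780e-05 cm = 0.178 um

0.178


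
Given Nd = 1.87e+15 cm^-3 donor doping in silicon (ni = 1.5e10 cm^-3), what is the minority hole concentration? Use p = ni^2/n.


Step 1: Since Nd >> ni, n ≈ Nd = 1.87e+15 cm^-3
Step 2: p = ni^2 / n = (1.5e10)^2 / 1.87e+15
Step 3: p = 2.25e20 / 1.87e+15 = 1.20e+05 cm^-3

1.20e+05


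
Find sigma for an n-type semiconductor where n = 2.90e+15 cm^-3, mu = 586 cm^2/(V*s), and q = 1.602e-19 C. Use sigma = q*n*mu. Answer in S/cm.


Step 1: sigma = q * n * mu
Step 2: sigma = 1.602e-19 * 2.90e+15 * 586
Step 3: sigma = 2.722e-01 S/cm

2.722e-01


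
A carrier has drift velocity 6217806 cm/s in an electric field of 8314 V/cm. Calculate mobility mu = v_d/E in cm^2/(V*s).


Step 1: mu = v_d / E
Step 2: mu = 6217806 / 8314
Step 3: mu = 747.87 cm^2/(V*s)

747.87


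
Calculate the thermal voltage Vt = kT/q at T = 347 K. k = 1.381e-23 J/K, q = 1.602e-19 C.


Step 1: kT = 1.381e-23 * 347 = 4.79207e-21 J
Step 2: Vt = kT/q = 4.79207e-21 / 1.602e-19
Step 3: Vt = 0.02991 V

0.02991


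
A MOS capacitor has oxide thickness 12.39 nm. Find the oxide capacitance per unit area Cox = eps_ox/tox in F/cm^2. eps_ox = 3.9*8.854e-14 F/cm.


Step 1: eps_ox = 3.9 * 8.854e-14 = 3.45306e-13 F/cm
Step 2: tox in cm = 12.39 nm * 1e-7 = 1.2390e-06 cm
Step 3: Cox = 3.45306e-13 / 1.2390e-06 = 2.79e-07 F/cm^2

2.79e-07


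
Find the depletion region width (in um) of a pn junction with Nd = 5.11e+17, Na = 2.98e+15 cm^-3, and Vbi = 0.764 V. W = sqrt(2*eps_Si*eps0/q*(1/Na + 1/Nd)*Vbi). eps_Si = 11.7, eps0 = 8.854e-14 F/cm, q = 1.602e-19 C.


Step 1: 1/Na + 1/Nd = 1/2.98e+15 + 1/5.11e+17 = 3.37527e-16
Step 2: 2*eps*eps0/q = 2*11.7*8.854e-14/1.602e-19 = 1.293281e+07
Step 3: W^2 = 1.293281e+07 * 3.37527e-16 * 0.764 = 3.33499e-09
Step 4: W = sqrt(3.33499e-09) = 5.775e-05 cm = 0.5775 um

0.5775


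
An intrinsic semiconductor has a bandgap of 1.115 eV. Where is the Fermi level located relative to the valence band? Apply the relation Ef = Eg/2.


Step 1: For an intrinsic semiconductor, the Fermi level sits at midgap.
Step 2: Ef = Eg / 2 = 1.115 / 2 = 0.5575 eV

0.5575
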